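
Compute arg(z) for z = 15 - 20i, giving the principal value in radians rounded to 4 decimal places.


Step 1: z = 15 - 20i
Step 2: arg(z) = atan2(-20, 15)
Step 3: arg(z) = -0.9273

-0.9273


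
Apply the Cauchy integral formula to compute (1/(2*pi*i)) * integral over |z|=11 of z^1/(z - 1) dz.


Step 1: f(z) = z^1, a = 1 is inside |z| = 11
Step 2: By Cauchy integral formula: (1/(2pi*i)) * integral = f(a)
Step 3: f(1) = 1^1 = 1

1


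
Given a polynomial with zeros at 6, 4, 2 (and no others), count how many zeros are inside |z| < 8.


Step 1: Check each root:
  z = 6: |6| = 6 < 8
  z = 4: |4| = 4 < 8
  z = 2: |2| = 2 < 8
Step 2: Count = 3

3


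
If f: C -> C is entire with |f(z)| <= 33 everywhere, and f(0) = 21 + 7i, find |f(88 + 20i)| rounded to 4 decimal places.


Step 1: By Liouville's theorem, a bounded entire function is constant.
Step 2: f(z) = f(0) = 21 + 7i for all z.
Step 3: |f(w)| = |21 + 7i| = sqrt(441 + 49)
Step 4: = 22.1359

22.1359


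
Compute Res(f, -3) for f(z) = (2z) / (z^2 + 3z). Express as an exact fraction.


Step 1: Q(z) = z^2 + 3z = (z + 3)(z)
Step 2: Q'(z) = 2z + 3
Step 3: Q'(-3) = -3, P(-3) = -6
Step 4: Res = P(-3)/Q'(-3) = -6/(-3) = 2

2


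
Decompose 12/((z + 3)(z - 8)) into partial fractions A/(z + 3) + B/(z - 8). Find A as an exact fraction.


Step 1: Multiply both sides by (z + 3) and set z = -3
Step 2: A = 12 / (-3 - 8)
Step 3: A = 12 / (-11)
Step 4: A = -12/11

-12/11


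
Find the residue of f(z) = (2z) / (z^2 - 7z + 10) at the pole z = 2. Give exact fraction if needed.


Step 1: Q(z) = z^2 - 7z + 10 = (z - 2)(z - 5)
Step 2: Q'(z) = 2z - 7
Step 3: Q'(2) = -3, P(2) = 4
Step 4: Res = P(2)/Q'(2) = 4/(-3) = -4/3

-4/3


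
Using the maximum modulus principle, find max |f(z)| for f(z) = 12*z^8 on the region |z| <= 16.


Step 1: On |z| = 16, |f(z)| = 12 * |z|^8 = 12 * 16^8
Step 2: By maximum modulus principle, maximum is on boundary.
Step 3: Maximum = 12 * 4294967296 = 51539607552

51539607552


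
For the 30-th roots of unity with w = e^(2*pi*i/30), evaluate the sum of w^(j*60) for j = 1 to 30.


Step 1: The sum sum_{j=1}^{n} w^(k*j) equals n if n | k, else 0.
Step 2: Here n = 30, k = 60
Step 3: Does n divide k? 30 | 60 -> True
Step 4: Sum = 30

30


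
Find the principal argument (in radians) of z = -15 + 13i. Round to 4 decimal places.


Step 1: z = -15 + 13i
Step 2: arg(z) = atan2(13, -15)
Step 3: arg(z) = 2.4275

2.4275


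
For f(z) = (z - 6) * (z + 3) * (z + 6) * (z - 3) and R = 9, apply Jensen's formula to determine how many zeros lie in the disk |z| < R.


Jensen's formula: (1/2pi)*integral log|f(Re^it)|dt = log|f(0)| + sum_{|a_k|<R} log(R/|a_k|)
Step 1: f(0) = (-6) * 3 * 6 * (-3) = 324
Step 2: log|f(0)| = log|6| + log|-3| + log|-6| + log|3| = 5.7807
Step 3: Zeros inside |z| < 9: 6, -3, -6, 3
Step 4: Jensen sum = log(9/6) + log(9/3) + log(9/6) + log(9/3) = 3.0082
Step 5: n(R) = number of terms in the Jensen sum = count of zeros inside |z| < 9 = 4

4


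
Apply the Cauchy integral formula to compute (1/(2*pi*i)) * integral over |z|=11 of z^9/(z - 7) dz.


Step 1: f(z) = z^9, a = 7 is inside |z| = 11
Step 2: By Cauchy integral formula: (1/(2pi*i)) * integral = f(a)
Step 3: f(7) = 7^9 = 40353607

40353607


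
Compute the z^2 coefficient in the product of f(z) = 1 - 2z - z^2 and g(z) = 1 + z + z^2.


Step 1: z^2 term in f*g comes from: (1)*(z^2) + (-2z)*(z) + (-z^2)*(1)
Step 2: = 1 - 2 - 1
Step 3: = -2

-2


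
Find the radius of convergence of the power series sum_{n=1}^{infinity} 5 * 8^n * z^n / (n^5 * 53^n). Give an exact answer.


Step 1: General term a_n = 5 * 8^n / (n^5 * 53^n)
Step 2: By the root test, |a_n|^(1/n) = 5^(1/n) * 8 / (n^(5/n) * 53) -> 8/53 as n -> infinity (since 5^(1/n) -> 1 and n^(5/n) -> 1)
Step 3: R = 1/lim|a_n|^(1/n) = 53/8

53/8


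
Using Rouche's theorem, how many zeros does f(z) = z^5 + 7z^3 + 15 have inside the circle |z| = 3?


Step 1: On |z| = 3 the three terms have sizes |z^5| = 3^5 = 243, |7z^3| = 7*3^3 = 189, |15| = 15
Step 2: The dominant term is g(z) = z^5; let h(z) = 7z^3 + 15 so f = g + h
Step 3: On |z| = 3: |g| = 243 and |h| <= 189 + 15 = 204
Step 4: Since 243 > 204, |h| < |g| on |z| = 3, so by Rouche f has the same number of zeros as g inside |z| < 3
Step 5: g(z) = z^5 has 5 zeros (all at the origin) inside |z| < 3. Answer = 5

5


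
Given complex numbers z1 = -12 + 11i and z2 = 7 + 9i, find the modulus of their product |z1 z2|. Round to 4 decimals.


Step 1: |z1| = sqrt((-12)^2 + 11^2) = sqrt(265)
Step 2: |z2| = sqrt(7^2 + 9^2) = sqrt(130)
Step 3: |z1*z2| = |z1|*|z2| = sqrt(265) * sqrt(130) = sqrt(265 * 130) = sqrt(34450)
Step 4: = 185.6071

185.6071


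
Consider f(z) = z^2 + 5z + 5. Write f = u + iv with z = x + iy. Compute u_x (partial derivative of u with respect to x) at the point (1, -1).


Step 1: f(z) = (x+iy)^2 + 5(x+iy) + 5
Step 2: u = (x^2 - y^2) + 5x + 5
Step 3: u_x = 2x + 5
Step 4: At (1, -1): u_x = 2 + 5 = 7

7


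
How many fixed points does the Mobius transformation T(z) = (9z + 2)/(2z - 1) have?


Step 1: Fixed points satisfy T(z) = z
Step 2: 2z^2 - 10z - 2 = 0
Step 3: Discriminant = (-10)^2 - 4*2*(-2) = 116
Step 4: Number of fixed points = 2

2


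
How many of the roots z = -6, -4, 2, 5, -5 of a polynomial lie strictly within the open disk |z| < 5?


Step 1: Check each root:
  z = -6: |-6| = 6 >= 5
  z = -4: |-4| = 4 < 5
  z = 2: |2| = 2 < 5
  z = 5: |5| = 5 >= 5
  z = -5: |-5| = 5 >= 5
Step 2: Count = 2

2


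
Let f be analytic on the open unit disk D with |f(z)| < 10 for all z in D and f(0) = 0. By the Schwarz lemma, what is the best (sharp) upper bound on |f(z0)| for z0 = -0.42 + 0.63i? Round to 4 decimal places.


Step 1: g = f/10 maps D -> D with g(0) = 0, so by the Schwarz lemma |g(z)| <= |z|, i.e. |f(z)| <= 10|z|; this is sharp (f(z) = 10z).
Step 2: |z0|^2 = (-0.42)^2 + 0.63^2 = 0.5733
Step 3: |z0| = sqrt(0.5733) = 0.757166
Step 4: Best bound = 10 * |z0| = 10 * 0.757166 = 7.5717

7.5717


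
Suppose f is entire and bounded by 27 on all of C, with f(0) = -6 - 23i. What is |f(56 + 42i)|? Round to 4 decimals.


Step 1: By Liouville's theorem, a bounded entire function is constant.
Step 2: f(z) = f(0) = -6 - 23i for all z.
Step 3: |f(w)| = |-6 - 23i| = sqrt(36 + 529)
Step 4: = 23.7697

23.7697


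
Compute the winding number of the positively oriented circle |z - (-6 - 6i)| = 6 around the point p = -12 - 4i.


Step 1: Center c = (-6, -6), radius = 6
Step 2: |p - c|^2 = (-6)^2 + 2^2 = 40
Step 3: r^2 = 36
Step 4: |p-c| > r so winding number = 0

0


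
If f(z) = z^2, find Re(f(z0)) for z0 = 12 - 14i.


Step 1: z0 = 12 - 14i
Step 2: z0^2 = 12^2 - (-14)^2 - 336i
Step 3: real part = 144 - 196 = -52

-52


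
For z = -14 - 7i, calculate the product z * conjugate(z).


Step 1: conj(z) = -14 + 7i
Step 2: z * conj(z) = (-14)^2 + (-7)^2
Step 3: = 196 + 49 = 245

245


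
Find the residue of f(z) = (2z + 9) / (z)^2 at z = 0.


Step 1: Pole of order 2 at z = 0
Step 2: Res = lim d/dz [(z)^2 * f(z)] as z -> 0
Step 3: (z)^2 * f(z) = 2z + 9
Step 4: d/dz[2z + 9] = 2

2


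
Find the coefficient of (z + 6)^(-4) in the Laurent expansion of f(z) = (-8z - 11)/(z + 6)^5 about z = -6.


Step 1: Write the numerator in powers of (z + 6): -8z - 11 = -8(z + 6) + (-8*(-6) - 11) = -8(z + 6) + 37
Step 2: Divide by (z + 6)^5: f(z) = 37(z + 6)^(-5) - 8(z + 6)^(-4)
Step 3: This finite sum is the Laurent series of f about z = -6.
Step 4: Coefficient of (z + 6)^(-4) = coefficient of (z + 6) in the re-centred numerator = -8

-8


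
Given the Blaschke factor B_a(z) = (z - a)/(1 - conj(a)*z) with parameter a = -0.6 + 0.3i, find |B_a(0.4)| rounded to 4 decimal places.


Step 1: Numerator z0 - a = 0.4 - (-0.6 + 0.3i) = 1 - 0.3i
Step 2: Denominator 1 - conj(a)*z0 = 1 - (-0.6 - 0.3i)*0.4 = 1.24 + 0.12i
Step 3: |z0 - a|^2 = 1^2 + (-0.3)^2 = 1.09; |1 - conj(a)*z0|^2 = 1.24^2 + 0.12^2 = 1.552
Step 4: |B_a(0.4)| = sqrt(1.09 / 1.552) = sqrt(0.70232)
Step 5: = 0.838

0.838


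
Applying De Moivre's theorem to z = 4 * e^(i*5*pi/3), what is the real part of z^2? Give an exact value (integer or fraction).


Step 1: By De Moivre's theorem, z^2 = 4^2 * e^(i*2*5*pi/3) = 16 * (cos(10*pi/3) + i*sin(10*pi/3))
Step 2: |z|^2 = 4^2 = 16
Step 3: Reduce the angle mod 2*pi: 10*pi/3 - 2*pi = 4*pi/3
Step 4: cos(4*pi/3) = -1/2
Step 5: Re(z^2) = 16 * (-1/2) = -8

-8


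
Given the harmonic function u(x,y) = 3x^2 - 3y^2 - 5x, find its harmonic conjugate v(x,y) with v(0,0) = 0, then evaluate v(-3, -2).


Step 1: v_x = -u_y = 6y + 0
Step 2: v_y = u_x = 6x - 5
Step 3: v = 6xy - 5y + C
Step 4: v(0,0) = 0 => C = 0
Step 5: v(-3, -2) = 46

46


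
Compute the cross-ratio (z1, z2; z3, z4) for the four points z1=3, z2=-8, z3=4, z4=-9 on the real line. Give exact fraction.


Step 1: (z1-z3)(z2-z4) = (-1) * 1 = -1
Step 2: (z1-z4)(z2-z3) = 12 * (-12) = -144
Step 3: Cross-ratio = 1/144 = 1/144

1/144


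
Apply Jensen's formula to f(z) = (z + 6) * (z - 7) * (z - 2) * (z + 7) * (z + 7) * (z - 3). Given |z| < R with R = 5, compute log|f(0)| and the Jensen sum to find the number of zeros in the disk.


Jensen's formula: (1/2pi)*integral log|f(Re^it)|dt = log|f(0)| + sum_{|a_k|<R} log(R/|a_k|)
Step 1: f(0) = 6 * (-7) * (-2) * 7 * 7 * (-3) = -12348
Step 2: log|f(0)| = log|-6| + log|7| + log|2| + log|-7| + log|-7| + log|3| = 9.4212
Step 3: Zeros inside |z| < 5: 2, 3
Step 4: Jensen sum = log(5/2) + log(5/3) = 1.4271
Step 5: n(R) = number of terms in the Jensen sum = count of zeros inside |z| < 5 = 2

2


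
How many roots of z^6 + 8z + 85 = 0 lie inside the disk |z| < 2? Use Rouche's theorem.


Step 1: On |z| = 2 the three terms have sizes |z^6| = 2^6 = 64, |8z| = 8*2 = 16, |85| = 85
Step 2: The dominant term is g(z) = 85; let h(z) = z^6 + 8z so f = g + h
Step 3: On |z| = 2: |g| = 85 and |h| <= 64 + 16 = 80
Step 4: Since 85 > 80, |h| < |g| on |z| = 2, so by Rouche f has the same number of zeros as g inside |z| < 2
Step 5: g(z) = 85 is a nonzero constant with no zeros inside |z| < 2. Answer = 0

0


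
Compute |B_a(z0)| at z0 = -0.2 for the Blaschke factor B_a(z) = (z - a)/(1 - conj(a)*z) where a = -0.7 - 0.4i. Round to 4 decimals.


Step 1: Numerator z0 - a = -0.2 - (-0.7 - 0.4i) = 0.5 + 0.4i
Step 2: Denominator 1 - conj(a)*z0 = 1 - (-0.7 + 0.4i)*(-0.2) = 0.86 + 0.08i
Step 3: |z0 - a|^2 = 0.5^2 + 0.4^2 = 0.41; |1 - conj(a)*z0|^2 = 0.86^2 + 0.08^2 = 0.746
Step 4: |B_a(-0.2)| = sqrt(0.41 / 0.746) = sqrt(0.549598)
Step 5: = 0.7413

0.7413


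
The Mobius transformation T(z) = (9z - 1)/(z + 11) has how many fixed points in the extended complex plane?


Step 1: Fixed points satisfy T(z) = z
Step 2: z^2 + 2z + 1 = 0
Step 3: Discriminant = 2^2 - 4*1*1 = 0
Step 4: Number of fixed points = 1

1


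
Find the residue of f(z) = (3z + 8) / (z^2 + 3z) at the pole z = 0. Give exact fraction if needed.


Step 1: Q(z) = z^2 + 3z = (z)(z + 3)
Step 2: Q'(z) = 2z + 3
Step 3: Q'(0) = 3, P(0) = 8
Step 4: Res = P(0)/Q'(0) = 8/3 = 8/3

8/3


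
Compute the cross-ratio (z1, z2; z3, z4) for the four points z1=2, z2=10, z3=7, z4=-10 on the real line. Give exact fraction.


Step 1: (z1-z3)(z2-z4) = (-5) * 20 = -100
Step 2: (z1-z4)(z2-z3) = 12 * 3 = 36
Step 3: Cross-ratio = -100/36 = -25/9

-25/9


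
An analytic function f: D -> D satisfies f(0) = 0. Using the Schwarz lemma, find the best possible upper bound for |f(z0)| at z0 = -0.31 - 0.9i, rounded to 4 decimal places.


Step 1: Schwarz lemma: if f: D -> D is analytic with f(0) = 0, then |f(z)| <= |z| for all z in D, and this is sharp (f(z) = z).
Step 2: |z0|^2 = (-0.31)^2 + (-0.9)^2 = 0.9061
Step 3: |z0| = sqrt(0.9061) = 0.951893
Step 4: Best bound = |z0| = 0.9519

0.9519


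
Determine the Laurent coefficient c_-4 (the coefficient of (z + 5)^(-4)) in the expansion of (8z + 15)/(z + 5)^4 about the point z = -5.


Step 1: Write the numerator in powers of (z + 5): 8z + 15 = 8(z + 5) + (8*(-5) + 15) = 8(z + 5) - 25
Step 2: Divide by (z + 5)^4: f(z) = -25(z + 5)^(-4) + 8(z + 5)^(-3)
Step 3: This finite sum is the Laurent series of f about z = -5.
Step 4: Coefficient of (z + 5)^(-4) = 8*(-5) + 15 = -25

-25


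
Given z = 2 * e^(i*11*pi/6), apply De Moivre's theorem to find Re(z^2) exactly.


Step 1: By De Moivre's theorem, z^2 = 2^2 * e^(i*2*11*pi/6) = 4 * (cos(11*pi/3) + i*sin(11*pi/3))
Step 2: |z|^2 = 2^2 = 4
Step 3: Reduce the angle mod 2*pi: 11*pi/3 - 2*pi = 5*pi/3
Step 4: cos(5*pi/3) = 1/2
Step 5: Re(z^2) = 4 * 1/2 = 2

2


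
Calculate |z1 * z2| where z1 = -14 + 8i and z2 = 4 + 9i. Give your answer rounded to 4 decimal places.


Step 1: |z1| = sqrt((-14)^2 + 8^2) = sqrt(260)
Step 2: |z2| = sqrt(4^2 + 9^2) = sqrt(97)
Step 3: |z1*z2| = |z1|*|z2| = sqrt(260) * sqrt(97) = sqrt(260 * 97) = sqrt(25220)
Step 4: = 158.8081

158.8081


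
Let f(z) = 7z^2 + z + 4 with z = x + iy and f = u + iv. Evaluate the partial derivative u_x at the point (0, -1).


Step 1: f(z) = 7(x+iy)^2 + (x+iy) + 4
Step 2: u = 7(x^2 - y^2) + x + 4
Step 3: u_x = 14x + 1
Step 4: At (0, -1): u_x = 0 + 1 = 1

1


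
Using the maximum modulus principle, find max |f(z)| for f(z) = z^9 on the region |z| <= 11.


Step 1: On |z| = 11, |f(z)| = |z|^9 = 11^9
Step 2: By maximum modulus principle, maximum is on boundary.
Step 3: Maximum = 2357947691 = 2357947691

2357947691


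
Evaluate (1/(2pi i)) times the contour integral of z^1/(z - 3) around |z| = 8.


Step 1: f(z) = z^1, a = 3 is inside |z| = 8
Step 2: By Cauchy integral formula: (1/(2pi*i)) * integral = f(a)
Step 3: f(3) = 3^1 = 3

3


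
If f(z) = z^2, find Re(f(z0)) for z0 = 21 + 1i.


Step 1: z0 = 21 + 1i
Step 2: z0^2 = 21^2 - 1^2 + 42i
Step 3: real part = 441 - 1 = 440

440


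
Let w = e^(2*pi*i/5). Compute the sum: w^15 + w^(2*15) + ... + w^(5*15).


Step 1: The sum sum_{j=1}^{n} w^(k*j) equals n if n | k, else 0.
Step 2: Here n = 5, k = 15
Step 3: Does n divide k? 5 | 15 -> True
Step 4: Sum = 5

5


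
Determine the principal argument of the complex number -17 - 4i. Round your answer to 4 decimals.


Step 1: z = -17 - 4i
Step 2: arg(z) = atan2(-4, -17)
Step 3: arg(z) = -2.9105

-2.9105


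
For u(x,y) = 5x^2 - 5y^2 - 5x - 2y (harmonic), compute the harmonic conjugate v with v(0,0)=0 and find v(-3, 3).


Step 1: v_x = -u_y = 10y + 2
Step 2: v_y = u_x = 10x - 5
Step 3: v = 10xy + 2x - 5y + C
Step 4: v(0,0) = 0 => C = 0
Step 5: v(-3, 3) = -111

-111


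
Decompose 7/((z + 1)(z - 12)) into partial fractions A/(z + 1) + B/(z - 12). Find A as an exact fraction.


Step 1: Multiply both sides by (z + 1) and set z = -1
Step 2: A = 7 / (-1 - 12)
Step 3: A = 7 / (-13)
Step 4: A = -7/13

-7/13


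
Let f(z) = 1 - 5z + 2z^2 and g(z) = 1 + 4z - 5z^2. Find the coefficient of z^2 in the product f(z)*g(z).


Step 1: z^2 term in f*g comes from: (1)*(-5z^2) + (-5z)*(4z) + (2z^2)*(1)
Step 2: = -5 - 20 + 2
Step 3: = -23

-23


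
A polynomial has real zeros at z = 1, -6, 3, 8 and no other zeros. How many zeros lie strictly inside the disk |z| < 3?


Step 1: Check each root:
  z = 1: |1| = 1 < 3
  z = -6: |-6| = 6 >= 3
  z = 3: |3| = 3 >= 3
  z = 8: |8| = 8 >= 3
Step 2: Count = 1

1


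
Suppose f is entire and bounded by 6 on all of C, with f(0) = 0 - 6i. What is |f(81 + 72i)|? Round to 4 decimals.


Step 1: By Liouville's theorem, a bounded entire function is constant.
Step 2: f(z) = f(0) = 0 - 6i for all z.
Step 3: |f(w)| = |0 - 6i| = sqrt(0 + 36)
Step 4: = 6.0

6.0


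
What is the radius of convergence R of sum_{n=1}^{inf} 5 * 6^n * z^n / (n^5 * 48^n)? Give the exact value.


Step 1: General term a_n = 5 * 6^n / (n^5 * 48^n)
Step 2: By the root test, |a_n|^(1/n) = 5^(1/n) * 6 / (n^(5/n) * 48) -> 6/48 as n -> infinity (since 5^(1/n) -> 1 and n^(5/n) -> 1)
Step 3: R = 1/lim|a_n|^(1/n) = 48/6 = 8

8


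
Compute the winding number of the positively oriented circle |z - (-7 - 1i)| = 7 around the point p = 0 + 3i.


Step 1: Center c = (-7, -1), radius = 7
Step 2: |p - c|^2 = 7^2 + 4^2 = 65
Step 3: r^2 = 49
Step 4: |p-c| > r so winding number = 0

0


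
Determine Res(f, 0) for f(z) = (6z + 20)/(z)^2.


Step 1: Pole of order 2 at z = 0
Step 2: Res = lim d/dz [(z)^2 * f(z)] as z -> 0
Step 3: (z)^2 * f(z) = 6z + 20
Step 4: d/dz[6z + 20] = 6

6


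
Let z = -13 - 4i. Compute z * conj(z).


Step 1: conj(z) = -13 + 4i
Step 2: z * conj(z) = (-13)^2 + (-4)^2
Step 3: = 169 + 16 = 185

185


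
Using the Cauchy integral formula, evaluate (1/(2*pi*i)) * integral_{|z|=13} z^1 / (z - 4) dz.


Step 1: f(z) = z^1, a = 4 is inside |z| = 13
Step 2: By Cauchy integral formula: (1/(2pi*i)) * integral = f(a)
Step 3: f(4) = 4^1 = 4

4


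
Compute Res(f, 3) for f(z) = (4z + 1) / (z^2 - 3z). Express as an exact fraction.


Step 1: Q(z) = z^2 - 3z = (z - 3)(z)
Step 2: Q'(z) = 2z - 3
Step 3: Q'(3) = 3, P(3) = 13
Step 4: Res = P(3)/Q'(3) = 13/3 = 13/3

13/3


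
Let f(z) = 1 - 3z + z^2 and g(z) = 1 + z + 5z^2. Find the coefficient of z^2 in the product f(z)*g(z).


Step 1: z^2 term in f*g comes from: (1)*(5z^2) + (-3z)*(z) + (z^2)*(1)
Step 2: = 5 - 3 + 1
Step 3: = 3

3


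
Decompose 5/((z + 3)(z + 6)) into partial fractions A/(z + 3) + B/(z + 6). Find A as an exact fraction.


Step 1: Multiply both sides by (z + 3) and set z = -3
Step 2: A = 5 / (-3 + 6)
Step 3: A = 5 / 3
Step 4: A = 5/3

5/3


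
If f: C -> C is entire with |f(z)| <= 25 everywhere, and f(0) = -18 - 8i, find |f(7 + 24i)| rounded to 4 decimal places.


Step 1: By Liouville's theorem, a bounded entire function is constant.
Step 2: f(z) = f(0) = -18 - 8i for all z.
Step 3: |f(w)| = |-18 - 8i| = sqrt(324 + 64)
Step 4: = 19.6977

19.6977


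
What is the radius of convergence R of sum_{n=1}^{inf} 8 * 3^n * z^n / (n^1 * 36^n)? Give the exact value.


Step 1: General term a_n = 8 * 3^n / (n^1 * 36^n)
Step 2: By the root test, |a_n|^(1/n) = 8^(1/n) * 3 / (n^(1/n) * 36) -> 3/36 as n -> infinity (since 8^(1/n) -> 1 and n^(1/n) -> 1)
Step 3: R = 1/lim|a_n|^(1/n) = 36/3 = 12

12


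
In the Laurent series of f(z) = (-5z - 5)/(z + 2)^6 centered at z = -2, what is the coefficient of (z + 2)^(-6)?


Step 1: Write the numerator in powers of (z + 2): -5z - 5 = -5(z + 2) + (-5*(-2) - 5) = -5(z + 2) + 5
Step 2: Divide by (z + 2)^6: f(z) = 5(z + 2)^(-6) - 5(z + 2)^(-5)
Step 3: This finite sum is the Laurent series of f about z = -2.
Step 4: Coefficient of (z + 2)^(-6) = -5*(-2) - 5 = 5

5


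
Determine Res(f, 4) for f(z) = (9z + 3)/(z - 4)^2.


Step 1: Pole of order 2 at z = 4
Step 2: Res = lim d/dz [(z - 4)^2 * f(z)] as z -> 4
Step 3: (z - 4)^2 * f(z) = 9z + 3
Step 4: d/dz[9z + 3] = 9

9


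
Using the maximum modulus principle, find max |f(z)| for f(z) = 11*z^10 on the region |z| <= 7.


Step 1: On |z| = 7, |f(z)| = 11 * |z|^10 = 11 * 7^10
Step 2: By maximum modulus principle, maximum is on boundary.
Step 3: Maximum = 11 * 282475249 = 3107227739

3107227739


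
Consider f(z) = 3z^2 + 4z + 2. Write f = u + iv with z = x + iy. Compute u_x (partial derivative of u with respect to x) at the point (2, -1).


Step 1: f(z) = 3(x+iy)^2 + 4(x+iy) + 2
Step 2: u = 3(x^2 - y^2) + 4x + 2
Step 3: u_x = 6x + 4
Step 4: At (2, -1): u_x = 12 + 4 = 16

16


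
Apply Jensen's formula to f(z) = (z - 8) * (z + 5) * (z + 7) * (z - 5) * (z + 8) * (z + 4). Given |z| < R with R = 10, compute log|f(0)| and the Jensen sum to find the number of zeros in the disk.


Jensen's formula: (1/2pi)*integral log|f(Re^it)|dt = log|f(0)| + sum_{|a_k|<R} log(R/|a_k|)
Step 1: f(0) = (-8) * 5 * 7 * (-5) * 8 * 4 = 44800
Step 2: log|f(0)| = log|8| + log|-5| + log|-7| + log|5| + log|-8| + log|-4| = 10.71
Step 3: Zeros inside |z| < 10: 8, -5, -7, 5, -8, -4
Step 4: Jensen sum = log(10/8) + log(10/5) + log(10/7) + log(10/5) + log(10/8) + log(10/4) = 3.1055
Step 5: n(R) = number of terms in the Jensen sum = count of zeros inside |z| < 10 = 6

6


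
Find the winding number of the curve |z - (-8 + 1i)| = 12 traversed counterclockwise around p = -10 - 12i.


Step 1: Center c = (-8, 1), radius = 12
Step 2: |p - c|^2 = (-2)^2 + (-13)^2 = 173
Step 3: r^2 = 144
Step 4: |p-c| > r so winding number = 0

0


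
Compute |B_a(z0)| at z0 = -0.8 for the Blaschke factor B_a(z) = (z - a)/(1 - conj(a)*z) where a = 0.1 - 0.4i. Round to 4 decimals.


Step 1: Numerator z0 - a = -0.8 - (0.1 - 0.4i) = -0.9 + 0.4i
Step 2: Denominator 1 - conj(a)*z0 = 1 - (0.1 + 0.4i)*(-0.8) = 1.08 + 0.32i
Step 3: |z0 - a|^2 = (-0.9)^2 + 0.4^2 = 0.97; |1 - conj(a)*z0|^2 = 1.08^2 + 0.32^2 = 1.2688
Step 4: |B_a(-0.8)| = sqrt(0.97 / 1.2688) = sqrt(0.764502)
Step 5: = 0.8744

0.8744


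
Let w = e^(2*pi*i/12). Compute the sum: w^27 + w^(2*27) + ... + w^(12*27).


Step 1: The sum sum_{j=1}^{n} w^(k*j) equals n if n | k, else 0.
Step 2: Here n = 12, k = 27
Step 3: Does n divide k? 12 | 27 -> False
Step 4: Sum = 0

0


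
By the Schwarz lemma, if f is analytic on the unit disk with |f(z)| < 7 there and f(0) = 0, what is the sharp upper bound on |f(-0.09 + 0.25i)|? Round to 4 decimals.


Step 1: g = f/7 maps D -> D with g(0) = 0, so by the Schwarz lemma |g(z)| <= |z|, i.e. |f(z)| <= 7|z|; this is sharp (f(z) = 7z).
Step 2: |z0|^2 = (-0.09)^2 + 0.25^2 = 0.0706
Step 3: |z0| = sqrt(0.0706) = 0.265707
Step 4: Best bound = 7 * |z0| = 7 * 0.265707 = 1.8599

1.8599


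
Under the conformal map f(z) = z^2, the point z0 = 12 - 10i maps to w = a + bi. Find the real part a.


Step 1: z0 = 12 - 10i
Step 2: z0^2 = 12^2 - (-10)^2 - 240i
Step 3: real part = 144 - 100 = 44

44


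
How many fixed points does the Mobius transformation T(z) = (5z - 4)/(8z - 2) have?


Step 1: Fixed points satisfy T(z) = z
Step 2: 8z^2 - 7z + 4 = 0
Step 3: Discriminant = (-7)^2 - 4*8*4 = -79
Step 4: Number of fixed points = 2

2


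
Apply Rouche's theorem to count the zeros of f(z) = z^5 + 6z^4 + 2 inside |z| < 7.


Step 1: On |z| = 7 the three terms have sizes |z^5| = 7^5 = 16807, |6z^4| = 6*7^4 = 14406, |2| = 2
Step 2: The dominant term is g(z) = z^5; let h(z) = 6z^4 + 2 so f = g + h
Step 3: On |z| = 7: |g| = 16807 and |h| <= 14406 + 2 = 14408
Step 4: Since 16807 > 14408, |h| < |g| on |z| = 7, so by Rouche f has the same number of zeros as g inside |z| < 7
Step 5: g(z) = z^5 has 5 zeros (all at the origin) inside |z| < 7. Answer = 5

5


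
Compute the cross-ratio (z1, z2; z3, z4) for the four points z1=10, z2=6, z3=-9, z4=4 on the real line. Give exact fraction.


Step 1: (z1-z3)(z2-z4) = 19 * 2 = 38
Step 2: (z1-z4)(z2-z3) = 6 * 15 = 90
Step 3: Cross-ratio = 38/90 = 19/45

19/45


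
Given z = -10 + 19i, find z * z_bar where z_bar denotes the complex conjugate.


Step 1: conj(z) = -10 - 19i
Step 2: z * conj(z) = (-10)^2 + 19^2
Step 3: = 100 + 361 = 461

461


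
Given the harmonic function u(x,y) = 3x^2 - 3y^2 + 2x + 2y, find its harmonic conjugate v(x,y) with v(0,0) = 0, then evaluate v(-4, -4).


Step 1: v_x = -u_y = 6y - 2
Step 2: v_y = u_x = 6x + 2
Step 3: v = 6xy - 2x + 2y + C
Step 4: v(0,0) = 0 => C = 0
Step 5: v(-4, -4) = 96

96


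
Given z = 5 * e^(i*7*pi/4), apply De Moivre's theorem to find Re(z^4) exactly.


Step 1: By De Moivre's theorem, z^4 = 5^4 * e^(i*4*7*pi/4) = 625 * (cos(7*pi) + i*sin(7*pi))
Step 2: |z|^4 = 5^4 = 625
Step 3: Reduce the angle mod 2*pi: 7*pi - 6*pi = pi
Step 4: cos(pi) = -1
Step 5: Re(z^4) = 625 * (-1) = -625

-625


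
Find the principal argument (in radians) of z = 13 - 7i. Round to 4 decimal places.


Step 1: z = 13 - 7i
Step 2: arg(z) = atan2(-7, 13)
Step 3: arg(z) = -0.4939

-0.4939


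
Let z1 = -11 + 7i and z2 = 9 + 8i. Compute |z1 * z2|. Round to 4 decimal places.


Step 1: |z1| = sqrt((-11)^2 + 7^2) = sqrt(170)
Step 2: |z2| = sqrt(9^2 + 8^2) = sqrt(145)
Step 3: |z1*z2| = |z1|*|z2| = sqrt(170) * sqrt(145) = sqrt(170 * 145) = sqrt(24650)
Step 4: = 157.0032

157.0032


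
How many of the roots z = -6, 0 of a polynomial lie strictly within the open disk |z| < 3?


Step 1: Check each root:
  z = -6: |-6| = 6 >= 3
  z = 0: |0| = 0 < 3
Step 2: Count = 1

1


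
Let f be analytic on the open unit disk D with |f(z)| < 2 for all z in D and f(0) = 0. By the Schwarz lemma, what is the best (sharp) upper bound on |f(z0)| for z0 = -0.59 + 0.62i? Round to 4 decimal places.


Step 1: g = f/2 maps D -> D with g(0) = 0, so by the Schwarz lemma |g(z)| <= |z|, i.e. |f(z)| <= 2|z|; this is sharp (f(z) = 2z).
Step 2: |z0|^2 = (-0.59)^2 + 0.62^2 = 0.7325
Step 3: |z0| = sqrt(0.7325) = 0.855862
Step 4: Best bound = 2 * |z0| = 2 * 0.855862 = 1.7117

1.7117


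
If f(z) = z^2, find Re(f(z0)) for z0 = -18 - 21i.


Step 1: z0 = -18 - 21i
Step 2: z0^2 = (-18)^2 - (-21)^2 + 756i
Step 3: real part = 324 - 441 = -117

-117


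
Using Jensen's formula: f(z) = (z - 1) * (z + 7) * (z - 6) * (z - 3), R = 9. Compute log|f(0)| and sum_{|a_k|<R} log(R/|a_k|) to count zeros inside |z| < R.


Jensen's formula: (1/2pi)*integral log|f(Re^it)|dt = log|f(0)| + sum_{|a_k|<R} log(R/|a_k|)
Step 1: f(0) = (-1) * 7 * (-6) * (-3) = -126
Step 2: log|f(0)| = log|1| + log|-7| + log|6| + log|3| = 4.8363
Step 3: Zeros inside |z| < 9: 1, -7, 6, 3
Step 4: Jensen sum = log(9/1) + log(9/7) + log(9/6) + log(9/3) = 3.9526
Step 5: n(R) = number of terms in the Jensen sum = count of zeros inside |z| < 9 = 4

4


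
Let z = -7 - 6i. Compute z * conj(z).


Step 1: conj(z) = -7 + 6i
Step 2: z * conj(z) = (-7)^2 + (-6)^2
Step 3: = 49 + 36 = 85

85


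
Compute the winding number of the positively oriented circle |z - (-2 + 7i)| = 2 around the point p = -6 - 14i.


Step 1: Center c = (-2, 7), radius = 2
Step 2: |p - c|^2 = (-4)^2 + (-21)^2 = 457
Step 3: r^2 = 4
Step 4: |p-c| > r so winding number = 0

0


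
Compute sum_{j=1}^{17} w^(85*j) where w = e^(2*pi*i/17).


Step 1: The sum sum_{j=1}^{n} w^(k*j) equals n if n | k, else 0.
Step 2: Here n = 17, k = 85
Step 3: Does n divide k? 17 | 85 -> True
Step 4: Sum = 17

17


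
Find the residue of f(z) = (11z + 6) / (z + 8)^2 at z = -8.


Step 1: Pole of order 2 at z = -8
Step 2: Res = lim d/dz [(z + 8)^2 * f(z)] as z -> -8
Step 3: (z + 8)^2 * f(z) = 11z + 6
Step 4: d/dz[11z + 6] = 11

11


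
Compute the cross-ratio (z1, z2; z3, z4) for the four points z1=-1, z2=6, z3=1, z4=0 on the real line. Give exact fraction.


Step 1: (z1-z3)(z2-z4) = (-2) * 6 = -12
Step 2: (z1-z4)(z2-z3) = (-1) * 5 = -5
Step 3: Cross-ratio = 12/5 = 12/5

12/5


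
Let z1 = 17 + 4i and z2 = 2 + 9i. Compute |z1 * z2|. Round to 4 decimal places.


Step 1: |z1| = sqrt(17^2 + 4^2) = sqrt(305)
Step 2: |z2| = sqrt(2^2 + 9^2) = sqrt(85)
Step 3: |z1*z2| = |z1|*|z2| = sqrt(305) * sqrt(85) = sqrt(305 * 85) = sqrt(25925)
Step 4: = 161.0124

161.0124


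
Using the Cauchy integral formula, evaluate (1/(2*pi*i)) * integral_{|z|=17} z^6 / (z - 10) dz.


Step 1: f(z) = z^6, a = 10 is inside |z| = 17
Step 2: By Cauchy integral formula: (1/(2pi*i)) * integral = f(a)
Step 3: f(10) = 10^6 = 1000000

1000000


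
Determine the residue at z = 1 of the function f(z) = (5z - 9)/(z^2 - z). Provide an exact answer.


Step 1: Q(z) = z^2 - z = (z - 1)(z)
Step 2: Q'(z) = 2z - 1
Step 3: Q'(1) = 1, P(1) = -4
Step 4: Res = P(1)/Q'(1) = -4/1 = -4

-4


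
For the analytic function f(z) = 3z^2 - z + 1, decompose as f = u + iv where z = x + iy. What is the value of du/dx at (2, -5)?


Step 1: f(z) = 3(x+iy)^2 - (x+iy) + 1
Step 2: u = 3(x^2 - y^2) - x + 1
Step 3: u_x = 6x - 1
Step 4: At (2, -5): u_x = 12 - 1 = 11

11


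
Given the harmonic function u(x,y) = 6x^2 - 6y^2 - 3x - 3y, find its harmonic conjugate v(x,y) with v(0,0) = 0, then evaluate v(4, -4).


Step 1: v_x = -u_y = 12y + 3
Step 2: v_y = u_x = 12x - 3
Step 3: v = 12xy + 3x - 3y + C
Step 4: v(0,0) = 0 => C = 0
Step 5: v(4, -4) = -168

-168


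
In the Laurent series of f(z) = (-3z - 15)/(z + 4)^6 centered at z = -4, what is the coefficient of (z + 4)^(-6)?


Step 1: Write the numerator in powers of (z + 4): -3z - 15 = -3(z + 4) + (-3*(-4) - 15) = -3(z + 4) - 3
Step 2: Divide by (z + 4)^6: f(z) = -3(z + 4)^(-6) - 3(z + 4)^(-5)
Step 3: This finite sum is the Laurent series of f about z = -4.
Step 4: Coefficient of (z + 4)^(-6) = -3*(-4) - 15 = -3

-3


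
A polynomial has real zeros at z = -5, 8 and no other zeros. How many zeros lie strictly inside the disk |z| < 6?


Step 1: Check each root:
  z = -5: |-5| = 5 < 6
  z = 8: |8| = 8 >= 6
Step 2: Count = 1

1


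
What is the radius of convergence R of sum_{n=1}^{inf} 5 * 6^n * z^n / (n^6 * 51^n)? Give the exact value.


Step 1: General term a_n = 5 * 6^n / (n^6 * 51^n)
Step 2: By the root test, |a_n|^(1/n) = 5^(1/n) * 6 / (n^(6/n) * 51) -> 6/51 as n -> infinity (since 5^(1/n) -> 1 and n^(6/n) -> 1)
Step 3: R = 1/lim|a_n|^(1/n) = 51/6 = 17/2

17/2


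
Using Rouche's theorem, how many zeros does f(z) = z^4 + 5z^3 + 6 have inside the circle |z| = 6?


Step 1: On |z| = 6 the three terms have sizes |z^4| = 6^4 = 1296, |5z^3| = 5*6^3 = 1080, |6| = 6
Step 2: The dominant term is g(z) = z^4; let h(z) = 5z^3 + 6 so f = g + h
Step 3: On |z| = 6: |g| = 1296 and |h| <= 1080 + 6 = 1086
Step 4: Since 1296 > 1086, |h| < |g| on |z| = 6, so by Rouche f has the same number of zeros as g inside |z| < 6
Step 5: g(z) = z^4 has 4 zeros (all at the origin) inside |z| < 6. Answer = 4

4


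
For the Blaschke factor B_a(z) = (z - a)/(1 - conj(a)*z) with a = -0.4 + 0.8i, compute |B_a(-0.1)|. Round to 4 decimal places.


Step 1: Numerator z0 - a = -0.1 - (-0.4 + 0.8i) = 0.3 - 0.8i
Step 2: Denominator 1 - conj(a)*z0 = 1 - (-0.4 - 0.8i)*(-0.1) = 0.96 - 0.08i
Step 3: |z0 - a|^2 = 0.3^2 + (-0.8)^2 = 0.73; |1 - conj(a)*z0|^2 = 0.96^2 + (-0.08)^2 = 0.928
Step 4: |B_a(-0.1)| = sqrt(0.73 / 0.928) = sqrt(0.786638)
Step 5: = 0.8869

0.8869


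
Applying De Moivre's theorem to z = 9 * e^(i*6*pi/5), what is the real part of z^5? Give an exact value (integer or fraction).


Step 1: By De Moivre's theorem, z^5 = 9^5 * e^(i*5*6*pi/5) = 59049 * (cos(6*pi) + i*sin(6*pi))
Step 2: |z|^5 = 9^5 = 59049
Step 3: Reduce the angle mod 2*pi: 6*pi - 6*pi = 0
Step 4: cos(0) = 1
Step 5: Re(z^5) = 59049 * 1 = 59049

59049


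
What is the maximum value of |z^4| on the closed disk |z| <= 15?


Step 1: On |z| = 15, |f(z)| = |z|^4 = 15^4
Step 2: By maximum modulus principle, maximum is on boundary.
Step 3: Maximum = 50625 = 50625

50625


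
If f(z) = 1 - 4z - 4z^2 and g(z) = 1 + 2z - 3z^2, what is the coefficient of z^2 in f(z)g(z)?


Step 1: z^2 term in f*g comes from: (1)*(-3z^2) + (-4z)*(2z) + (-4z^2)*(1)
Step 2: = -3 - 8 - 4
Step 3: = -15

-15


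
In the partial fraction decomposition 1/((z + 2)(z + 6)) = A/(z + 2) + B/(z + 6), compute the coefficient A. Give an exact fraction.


Step 1: Multiply both sides by (z + 2) and set z = -2
Step 2: A = 1 / (-2 + 6)
Step 3: A = 1 / 4
Step 4: A = 1/4

1/4


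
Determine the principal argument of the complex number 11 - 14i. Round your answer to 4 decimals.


Step 1: z = 11 - 14i
Step 2: arg(z) = atan2(-14, 11)
Step 3: arg(z) = -0.9048

-0.9048


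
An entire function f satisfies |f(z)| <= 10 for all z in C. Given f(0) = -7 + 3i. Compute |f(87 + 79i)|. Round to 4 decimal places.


Step 1: By Liouville's theorem, a bounded entire function is constant.
Step 2: f(z) = f(0) = -7 + 3i for all z.
Step 3: |f(w)| = |-7 + 3i| = sqrt(49 + 9)
Step 4: = 7.6158

7.6158


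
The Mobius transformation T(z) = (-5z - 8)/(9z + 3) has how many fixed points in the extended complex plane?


Step 1: Fixed points satisfy T(z) = z
Step 2: 9z^2 + 8z + 8 = 0
Step 3: Discriminant = 8^2 - 4*9*8 = -224
Step 4: Number of fixed points = 2

2


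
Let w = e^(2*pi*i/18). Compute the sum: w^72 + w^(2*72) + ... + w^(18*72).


Step 1: The sum sum_{j=1}^{n} w^(k*j) equals n if n | k, else 0.
Step 2: Here n = 18, k = 72
Step 3: Does n divide k? 18 | 72 -> True
Step 4: Sum = 18

18


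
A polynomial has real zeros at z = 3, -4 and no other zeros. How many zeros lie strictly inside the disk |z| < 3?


Step 1: Check each root:
  z = 3: |3| = 3 >= 3
  z = -4: |-4| = 4 >= 3
Step 2: Count = 0

0


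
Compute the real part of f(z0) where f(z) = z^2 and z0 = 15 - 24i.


Step 1: z0 = 15 - 24i
Step 2: z0^2 = 15^2 - (-24)^2 - 720i
Step 3: real part = 225 - 576 = -351

-351


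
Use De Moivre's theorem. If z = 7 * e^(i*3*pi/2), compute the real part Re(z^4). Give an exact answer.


Step 1: By De Moivre's theorem, z^4 = 7^4 * e^(i*4*3*pi/2) = 2401 * (cos(6*pi) + i*sin(6*pi))
Step 2: |z|^4 = 7^4 = 2401
Step 3: Reduce the angle mod 2*pi: 6*pi - 6*pi = 0
Step 4: cos(0) = 1
Step 5: Re(z^4) = 2401 * 1 = 2401

2401


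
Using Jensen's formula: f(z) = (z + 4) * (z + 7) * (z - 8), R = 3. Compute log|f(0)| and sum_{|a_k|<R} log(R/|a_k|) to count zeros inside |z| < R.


Jensen's formula: (1/2pi)*integral log|f(Re^it)|dt = log|f(0)| + sum_{|a_k|<R} log(R/|a_k|)
Step 1: f(0) = 4 * 7 * (-8) = -224
Step 2: log|f(0)| = log|-4| + log|-7| + log|8| = 5.4116
Step 3: Zeros inside |z| < 3: none
Step 4: Jensen sum = (empty sum) = 0
Step 5: n(R) = number of terms in the Jensen sum = count of zeros inside |z| < 3 = 0

0


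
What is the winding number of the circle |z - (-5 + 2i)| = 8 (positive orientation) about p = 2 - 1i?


Step 1: Center c = (-5, 2), radius = 8
Step 2: |p - c|^2 = 7^2 + (-3)^2 = 58
Step 3: r^2 = 64
Step 4: |p-c| < r so winding number = 1

1


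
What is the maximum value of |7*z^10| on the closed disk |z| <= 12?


Step 1: On |z| = 12, |f(z)| = 7 * |z|^10 = 7 * 12^10
Step 2: By maximum modulus principle, maximum is on boundary.
Step 3: Maximum = 7 * 61917364224 = 433421549568

433421549568


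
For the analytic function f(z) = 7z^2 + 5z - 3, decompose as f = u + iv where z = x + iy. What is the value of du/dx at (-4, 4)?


Step 1: f(z) = 7(x+iy)^2 + 5(x+iy) - 3
Step 2: u = 7(x^2 - y^2) + 5x - 3
Step 3: u_x = 14x + 5
Step 4: At (-4, 4): u_x = -56 + 5 = -51

-51


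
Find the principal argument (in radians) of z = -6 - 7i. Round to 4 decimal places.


Step 1: z = -6 - 7i
Step 2: arg(z) = atan2(-7, -6)
Step 3: arg(z) = -2.2794

-2.2794


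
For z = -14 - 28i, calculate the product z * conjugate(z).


Step 1: conj(z) = -14 + 28i
Step 2: z * conj(z) = (-14)^2 + (-28)^2
Step 3: = 196 + 784 = 980

980


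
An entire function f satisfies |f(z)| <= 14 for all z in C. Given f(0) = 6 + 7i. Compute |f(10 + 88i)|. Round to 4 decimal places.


Step 1: By Liouville's theorem, a bounded entire function is constant.
Step 2: f(z) = f(0) = 6 + 7i for all z.
Step 3: |f(w)| = |6 + 7i| = sqrt(36 + 49)
Step 4: = 9.2195

9.2195


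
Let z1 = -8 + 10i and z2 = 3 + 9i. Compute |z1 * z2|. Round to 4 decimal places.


Step 1: |z1| = sqrt((-8)^2 + 10^2) = sqrt(164)
Step 2: |z2| = sqrt(3^2 + 9^2) = sqrt(90)
Step 3: |z1*z2| = |z1|*|z2| = sqrt(164) * sqrt(90) = sqrt(164 * 90) = sqrt(14760)
Step 4: = 121.4907

121.4907


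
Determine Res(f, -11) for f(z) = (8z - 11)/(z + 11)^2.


Step 1: Pole of order 2 at z = -11
Step 2: Res = lim d/dz [(z + 11)^2 * f(z)] as z -> -11
Step 3: (z + 11)^2 * f(z) = 8z - 11
Step 4: d/dz[8z - 11] = 8

8


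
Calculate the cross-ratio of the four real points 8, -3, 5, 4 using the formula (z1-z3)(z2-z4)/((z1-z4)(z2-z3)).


Step 1: (z1-z3)(z2-z4) = 3 * (-7) = -21
Step 2: (z1-z4)(z2-z3) = 4 * (-8) = -32
Step 3: Cross-ratio = 21/32 = 21/32

21/32


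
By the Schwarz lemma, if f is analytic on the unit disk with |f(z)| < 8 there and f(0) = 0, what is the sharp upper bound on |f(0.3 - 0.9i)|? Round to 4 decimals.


Step 1: g = f/8 maps D -> D with g(0) = 0, so by the Schwarz lemma |g(z)| <= |z|, i.e. |f(z)| <= 8|z|; this is sharp (f(z) = 8z).
Step 2: |z0|^2 = 0.3^2 + (-0.9)^2 = 0.9
Step 3: |z0| = sqrt(0.9) = 0.948683
Step 4: Best bound = 8 * |z0| = 8 * 0.948683 = 7.5895

7.5895


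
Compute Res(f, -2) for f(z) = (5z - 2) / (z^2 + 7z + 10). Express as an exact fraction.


Step 1: Q(z) = z^2 + 7z + 10 = (z + 2)(z + 5)
Step 2: Q'(z) = 2z + 7
Step 3: Q'(-2) = 3, P(-2) = -12
Step 4: Res = P(-2)/Q'(-2) = -12/3 = -4

-4


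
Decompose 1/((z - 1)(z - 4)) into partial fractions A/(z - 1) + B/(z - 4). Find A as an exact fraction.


Step 1: Multiply both sides by (z - 1) and set z = 1
Step 2: A = 1 / (1 - 4)
Step 3: A = 1 / (-3)
Step 4: A = -1/3

-1/3


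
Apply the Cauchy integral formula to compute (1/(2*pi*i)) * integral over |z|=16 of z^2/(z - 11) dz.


Step 1: f(z) = z^2, a = 11 is inside |z| = 16
Step 2: By Cauchy integral formula: (1/(2pi*i)) * integral = f(a)
Step 3: f(11) = 11^2 = 121

121


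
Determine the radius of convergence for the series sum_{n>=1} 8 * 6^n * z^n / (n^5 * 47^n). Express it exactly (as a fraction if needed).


Step 1: General term a_n = 8 * 6^n / (n^5 * 47^n)
Step 2: By the root test, |a_n|^(1/n) = 8^(1/n) * 6 / (n^(5/n) * 47) -> 6/47 as n -> infinity (since 8^(1/n) -> 1 and n^(5/n) -> 1)
Step 3: R = 1/lim|a_n|^(1/n) = 47/6

47/6


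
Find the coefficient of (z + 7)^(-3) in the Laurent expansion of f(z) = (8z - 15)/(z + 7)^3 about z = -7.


Step 1: Write the numerator in powers of (z + 7): 8z - 15 = 8(z + 7) + (8*(-7) - 15) = 8(z + 7) - 71
Step 2: Divide by (z + 7)^3: f(z) = -71(z + 7)^(-3) + 8(z + 7)^(-2)
Step 3: This finite sum is the Laurent series of f about z = -7.
Step 4: Coefficient of (z + 7)^(-3) = 8*(-7) - 15 = -71

-71


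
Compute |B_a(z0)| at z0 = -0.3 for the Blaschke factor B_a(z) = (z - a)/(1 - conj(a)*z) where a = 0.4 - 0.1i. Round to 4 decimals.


Step 1: Numerator z0 - a = -0.3 - (0.4 - 0.1i) = -0.7 + 0.1i
Step 2: Denominator 1 - conj(a)*z0 = 1 - (0.4 + 0.1i)*(-0.3) = 1.12 + 0.03i
Step 3: |z0 - a|^2 = (-0.7)^2 + 0.1^2 = 0.5; |1 - conj(a)*z0|^2 = 1.12^2 + 0.03^2 = 1.2553
Step 4: |B_a(-0.3)| = sqrt(0.5 / 1.2553) = sqrt(0.398311)
Step 5: = 0.6311

0.6311


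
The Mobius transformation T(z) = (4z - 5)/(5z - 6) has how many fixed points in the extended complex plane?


Step 1: Fixed points satisfy T(z) = z
Step 2: 5z^2 - 10z + 5 = 0
Step 3: Discriminant = (-10)^2 - 4*5*5 = 0
Step 4: Number of fixed points = 1

1


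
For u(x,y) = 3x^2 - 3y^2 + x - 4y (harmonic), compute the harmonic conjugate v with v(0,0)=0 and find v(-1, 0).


Step 1: v_x = -u_y = 6y + 4
Step 2: v_y = u_x = 6x + 1
Step 3: v = 6xy + 4x + y + C
Step 4: v(0,0) = 0 => C = 0
Step 5: v(-1, 0) = -4

-4


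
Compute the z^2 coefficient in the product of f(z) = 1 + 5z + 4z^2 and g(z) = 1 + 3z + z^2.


Step 1: z^2 term in f*g comes from: (1)*(z^2) + (5z)*(3z) + (4z^2)*(1)
Step 2: = 1 + 15 + 4
Step 3: = 20

20


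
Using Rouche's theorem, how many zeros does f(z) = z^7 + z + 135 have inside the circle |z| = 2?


Step 1: On |z| = 2 the three terms have sizes |z^7| = 2^7 = 128, |z| = 2, |135| = 135
Step 2: The dominant term is g(z) = 135; let h(z) = z^7 + z so f = g + h
Step 3: On |z| = 2: |g| = 135 and |h| <= 128 + 2 = 130
Step 4: Since 135 > 130, |h| < |g| on |z| = 2, so by Rouche f has the same number of zeros as g inside |z| < 2
Step 5: g(z) = 135 is a nonzero constant with no zeros inside |z| < 2. Answer = 0

0


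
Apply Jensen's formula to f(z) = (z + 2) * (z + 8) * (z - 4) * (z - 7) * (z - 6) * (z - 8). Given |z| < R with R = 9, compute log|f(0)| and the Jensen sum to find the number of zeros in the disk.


Jensen's formula: (1/2pi)*integral log|f(Re^it)|dt = log|f(0)| + sum_{|a_k|<R} log(R/|a_k|)
Step 1: f(0) = 2 * 8 * (-4) * (-7) * (-6) * (-8) = 21504
Step 2: log|f(0)| = log|-2| + log|-8| + log|4| + log|7| + log|6| + log|8| = 9.976
Step 3: Zeros inside |z| < 9: -2, -8, 4, 7, 6, 8
Step 4: Jensen sum = log(9/2) + log(9/8) + log(9/4) + log(9/7) + log(9/6) + log(9/8) = 3.2074
Step 5: n(R) = number of terms in the Jensen sum = count of zeros inside |z| < 9 = 6

6


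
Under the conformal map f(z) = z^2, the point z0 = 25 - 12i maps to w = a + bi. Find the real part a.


Step 1: z0 = 25 - 12i
Step 2: z0^2 = 25^2 - (-12)^2 - 600i
Step 3: real part = 625 - 144 = 481

481


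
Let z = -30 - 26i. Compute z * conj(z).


Step 1: conj(z) = -30 + 26i
Step 2: z * conj(z) = (-30)^2 + (-26)^2
Step 3: = 900 + 676 = 1576

1576
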